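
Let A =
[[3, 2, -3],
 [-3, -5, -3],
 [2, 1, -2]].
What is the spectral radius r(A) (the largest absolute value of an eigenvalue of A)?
r(A) ≈ 3.3403

The eigenvalues of A are the roots of its characteristic polynomial. With M = A (coefficients from the trace, the sum of principal 2x2 minors, and det A):
  p(λ) = det(λ I - M) = λ^3 + 4λ^2 + 4λ + 6.
No integer candidate from the rational root theorem (±divisors of 6) is a root, so the roots are irrational. The cubic discriminant is Δ = -780 < 0, so there is one real root and a complex-conjugate pair. p(-4) = -10 and p(-3) = 3 have opposite signs, so a root lies in (-4, -3); Newton's method refines it to λ ≈ -3.3403. Dividing out (λ - (-3.3403)) leaves approximately λ^2 + 0.6597λ + 1.7963. For λ^2 + 0.6597λ + 1.7963 the discriminant is -6.7498. It is negative, so the remaining roots are the complex-conjugate pair λ ≈ -0.3299 ± 1.299i. Their product equals the constant term, so |λ|^2 ≈ 1.7963 and |λ| ≈ 1.3403.
Thus the eigenvalues (to 4 decimals) are -3.3403 (modulus 3.3403); -0.3299 ± 1.299i (modulus 1.3403). The spectral radius is the largest modulus: r(A) ≈ 3.3403. (Cross-check: r(A) ≤ ||A||_2 ≈ 7.0454; equality holds whenever A is normal, though it can also hold for some non-normal A.)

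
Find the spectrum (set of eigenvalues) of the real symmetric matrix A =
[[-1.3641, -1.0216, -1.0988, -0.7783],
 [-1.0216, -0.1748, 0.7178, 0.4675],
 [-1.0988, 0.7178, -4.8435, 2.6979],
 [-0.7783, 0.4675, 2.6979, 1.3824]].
sigma(A) ≈ {-6, -2, 0, 3}

A is real symmetric, so its spectrum consists of real eigenvalues. Expanding the characteristic polynomial of the displayed matrix gives
  det(λ I - A) = p(λ) = λ^4 + (5)λ^3 + (-12)λ^2 + (-36.0012)λ + (0).
Solving p(λ) = 0 yields eigenvalues ≈ -6, -2, 0, 3. (A is shown rounded to 4 decimals, so these recover the underlying integer eigenvalues to within that precision.)
Verification: the trace of A = -5 equals the sum of eigenvalues -5, and det(A) ≈ 0.0002 matches the eigenvalue product 0.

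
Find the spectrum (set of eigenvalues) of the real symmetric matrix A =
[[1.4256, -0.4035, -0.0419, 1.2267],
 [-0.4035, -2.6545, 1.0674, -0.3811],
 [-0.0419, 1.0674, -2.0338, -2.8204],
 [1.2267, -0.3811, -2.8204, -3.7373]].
sigma(A) ≈ {-6, -3, 0, 2}

A is real symmetric, so its spectrum consists of real eigenvalues. Expanding the characteristic polynomial of the displayed matrix gives
  det(λ I - A) = p(λ) = λ^4 + (7)λ^3 + (0)λ^2 + (-36)λ + (0.002).
Solving p(λ) = 0 yields eigenvalues ≈ -6, -3, 0, 2. (A is shown rounded to 4 decimals, so these recover the underlying integer eigenvalues to within that precision.)
Verification: the trace of A = -7 equals the sum of eigenvalues -7, and det(A) ≈ 0.0020 matches the eigenvalue product 0.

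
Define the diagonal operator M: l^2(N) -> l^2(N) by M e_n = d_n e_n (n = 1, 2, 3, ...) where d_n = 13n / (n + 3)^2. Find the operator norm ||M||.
||M|| = 13/12 (attained at n = 3)

For M diagonal, ||M|| = sup_n |d_n|. Treat f(x) = 13x / (x + 3)^2 for real x > 0. By the quotient rule, f'(x) = 13(3 - x)/(x + 3)^3, which is positive for x < 3 and negative for x > 3. So f has a unique maximum at x = 3, and since 3 is a positive integer, the supremum over n ≥ 1 is attained at n = 3: d_3 = 13·3/(3 + 3)^2 = 13·3/36 = 13/12. Hence ||M|| = 13/12.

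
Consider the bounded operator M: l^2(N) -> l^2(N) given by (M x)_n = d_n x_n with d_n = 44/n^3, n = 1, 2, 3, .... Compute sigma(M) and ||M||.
sigma(M) = {44/n^3 : n ≥ 1} ∪ {0}; ||M|| = 44

A bounded diagonal operator on l^2 with diagonal entries d_n has spectrum equal to the closure of {d_n : n ≥ 1}: every d_n is an eigenvalue (with eigenvector e_n), so {d_n} ⊂ sigma(M); the spectrum is closed, so its closure is too; and for lambda not in the closure, (M - lambda I) has bounded inverse (the diagonal entries 1/(d_n - lambda) are bounded). For our sequence d_n = 44/n^3, n = 1, 2, 3, ...:
  - {d_n} = {44/n^3 : n ≥ 1}; the only limit point is 0
  - closure = {44/n^3 : n ≥ 1} ∪ {0}
For the norm: a diagonal operator has ||M|| = sup_n |d_n|. Here d_n = 44/n^3 is positive and decreasing, so sup_n |d_n| = d_1 = 44. So ||M|| = 44.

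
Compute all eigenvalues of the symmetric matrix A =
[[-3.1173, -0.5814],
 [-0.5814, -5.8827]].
sigma(A) ≈ {-6, -3}

A is real symmetric, so its spectrum consists of real eigenvalues. Expanding the characteristic polynomial of the displayed matrix gives
  det(λ I - A) = p(λ) = λ^2 + (9)λ + (18).
Solving p(λ) = 0 yields eigenvalues ≈ -6, -3. (A is shown rounded to 4 decimals, so these recover the underlying integer eigenvalues to within that precision.)
Verification: the trace of A = -9 equals the sum of eigenvalues -9, and det(A) ≈ 18.0001 matches the eigenvalue product 18.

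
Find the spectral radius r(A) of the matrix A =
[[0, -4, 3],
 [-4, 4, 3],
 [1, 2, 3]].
r(A) ≈ 6.8528

The eigenvalues of A are the roots of its characteristic polynomial. With M = A (coefficients from the trace, the sum of principal 2x2 minors, and det A):
  p(λ) = det(λ I - M) = λ^3 - 7λ^2 - 13λ + 96.
No integer candidate from the rational root theorem (±divisors of 96) is a root, so the roots are irrational. The cubic discriminant is Δ = 57197 > 0, so there are three distinct real roots. p(-4) = -28 and p(-3) = 45 have opposite signs, so a root lies in (-4, -3); Newton's method refines it to λ ≈ -3.67. p(3) = 21 and p(4) = -4 have opposite signs, so a root lies in (3, 4); Newton's method refines it to λ ≈ 3.8172. p(6) = -18 and p(7) = 5 have opposite signs, so a root lies in (6, 7); Newton's method refines it to λ ≈ 6.8528. Check (Vieta): the three roots sum to 7, matching tr M = 7.
Thus the eigenvalues (to 4 decimals) are -3.67 (modulus 3.67); 3.8172 (modulus 3.8172); 6.8528 (modulus 6.8528). The spectral radius is the largest modulus: r(A) ≈ 6.8528. (Cross-check: r(A) ≤ ||A||_2 ≈ 6.9209; equality holds whenever A is normal, though it can also hold for some non-normal A.)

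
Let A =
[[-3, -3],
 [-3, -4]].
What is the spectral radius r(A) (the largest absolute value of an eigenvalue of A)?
r(A) = (7 + sqrt(37))/2 ≈ 6.5414

The eigenvalues of A are the roots of its characteristic polynomial. With M = A (coefficients from the trace and determinant):
  p(λ) = det(λ I - M) = λ^2 + 7λ + 3.
For λ^2 + 7λ + 3 the discriminant is 37. It is nonnegative but not a perfect square, so the roots are real and irrational: λ = (-7 ± sqrt(37))/2 ≈ -0.4586, -6.5414.
Thus the eigenvalues (to 4 decimals) are -0.4586 (modulus 0.4586); -6.5414 (modulus 6.5414). The spectral radius is the largest modulus: r(A) = (7 + sqrt(37))/2 ≈ 6.5414. (Cross-check: r(A) ≤ ||A||_2 ≈ 6.5414; equality holds whenever A is normal, though it can also hold for some non-normal A.)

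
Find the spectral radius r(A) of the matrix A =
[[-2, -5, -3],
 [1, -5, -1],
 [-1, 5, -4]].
r(A) = 5

The eigenvalues of A are the roots of its characteristic polynomial. With M = A (coefficients from the trace, the sum of principal 2x2 minors, and det A):
  p(λ) = det(λ I - M) = λ^3 + 11λ^2 + 45λ + 75.
By the rational root theorem any rational root is an integer divisor of 75. Testing λ = -5: p(-5) = -125 + 275 - 225 + 75 = 0, so λ = -5 is a root. Dividing out (λ + 5) leaves p(λ) = (λ + 5)(λ^2 + 6λ + 15). For λ^2 + 6λ + 15 the discriminant is -24. It is negative, so the roots are the complex-conjugate pair λ = -3 ± (sqrt(24)/2) i ≈ -3 ± 2.4495i. For a conjugate pair the product of the roots equals the constant term, so |λ|^2 = 15 and |λ| = sqrt(15) ≈ 3.873.
Thus the eigenvalues (to 4 decimals) are -3 ± 2.4495i (modulus 3.873); -5 (modulus 5). The spectral radius is the largest modulus: r(A) = 5. (Cross-check: r(A) ≤ ||A||_2 ≈ 8.6603; equality holds whenever A is normal, though it can also hold for some non-normal A.)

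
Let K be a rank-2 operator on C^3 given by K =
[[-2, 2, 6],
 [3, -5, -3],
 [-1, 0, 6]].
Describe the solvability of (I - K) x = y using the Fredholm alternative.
(I - K) is invertible (det(I - K) = -30 ≠ 0), so for every y in C^3 the equation (I - K) x = y has a unique solution.

K has rank 2 and factors as K = U V^T = u1 v1^T + u2 v2^T with u1 = (0, -2, -1), v1 = (-2, 3, 3), u2 = (-2, -1, -3), v2 = (1, -1, -3) (multiplying out reproduces the displayed K). The nonzero eigenvalues of U V^T coincide with those of the 2 x 2 matrix G = V^T U = [[v1·u1, v1·u2], [v2·u1, v2·u2]] = [[-9, -8], [5, 8]], and by the Sylvester determinant identity det(I_3 - U V^T) = det(I_2 - V^T U) = det([[10, 8], [-5, -7]]) = (10)(-7) - (8)(-5) = -30. (Direct check: I - K =
[[3, -2, -6],
 [-3, 6, 3],
 [1, 0, -5]]
has determinant -30.) The finite-dimensional Fredholm alternative says: either (I - K) is invertible, or ker(I - K) ≠ {0} and then range(I - K) = ker((I - K)^*)^⊥, with dim ker(I - K) = dim ker((I - K)^*). Since det(I - K) ≠ 0, 1 is not an eigenvalue of K and ker(I - K) = {0}, so we are in the first case: for every y there is a unique x = (I - K)^(-1) y. (Explicitly, by the Woodbury identity, (I - U V^T)^(-1) = I + U (I_2 - G)^(-1) V^T.)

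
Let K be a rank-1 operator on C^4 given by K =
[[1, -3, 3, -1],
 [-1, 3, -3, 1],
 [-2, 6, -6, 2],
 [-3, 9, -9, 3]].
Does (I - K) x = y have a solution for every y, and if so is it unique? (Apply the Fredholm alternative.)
(I - K) is singular (det(I - K) = 0, i.e. 1 ∈ sigma(K)). (I - K) x = y is solvable iff y ⊥ ker((I - K)^*) = span{(1, -3, 3, -1)}, i.e. iff y_1 - 3y_2 + 3y_3 - y_4 = 0. When solvable, the solutions are x = y + c·(1, -1, -2, -3), c arbitrary (ker(I - K) = span{(1, -1, -2, -3)}, dimension 1).

K has rank 1, so it is an outer product K = u v^T: every row of K is a multiple of one row vector. Reading off the entries, u = (1, -1, -2, -3) and v = (1, -3, 3, -1) (row i of K equals u_i·v^T). A rank-one matrix u v^T satisfies K u = u (v·u) and kills the (3)-dimensional subspace v^⊥, so its characteristic polynomial is lambda^3 (lambda - v·u) with v·u = tr K = 1. Hence the eigenvalues of I - K are 1 (multiplicity 3) and 1 - (1) = 0, so det(I - K) = 0. (Direct check: I - K =
[[0, 3, -3, 1],
 [1, -2, 3, -1],
 [2, -6, 7, -2],
 [3, -9, 9, -2]]
has determinant 0.) So 1 is an eigenvalue of K and (I - K) is not invertible. The finite-dimensional Fredholm alternative says: either (I - K) is invertible, or ker(I - K) ≠ {0} and then range(I - K) = ker((I - K)^*)^⊥, with dim ker(I - K) = dim ker((I - K)^*). We are in the second case, so we need both kernels. Kernel of I - K: (I - K) u = u - u (v·u) = u - u = 0, so ker(I - K) = span{u} = span{(1, -1, -2, -3)} (it is exactly 1-dimensional because rank(I - K) = 3). Kernel of the adjoint: K is real, so (I - K)^* = I - K^T = I - v u^T, and (I - v u^T) v = v - v (u·v) = 0; hence ker((I - K)^*) = span{v} = span{(1, -3, 3, -1)}. Therefore (I - K) x = y is solvable iff <y, v> = 0, i.e. iff y_1 - 3y_2 + 3y_3 - y_4 = 0. When this holds, K y = u (v·y) = 0, so (I - K) y = y and x = y is a particular solution; the full solution set is the line x = y + c·u = y + c·(1, -1, -2, -3), c ∈ C.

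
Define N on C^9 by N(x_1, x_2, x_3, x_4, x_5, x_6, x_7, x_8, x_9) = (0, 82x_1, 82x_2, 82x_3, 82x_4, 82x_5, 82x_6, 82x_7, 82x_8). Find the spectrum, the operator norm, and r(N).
sigma(N) = {0}; ||N|| = 82; r(N) = 0. (N is nilpotent with N^9 = 0.)

On C^9, N is a strictly lower-triangular matrix with 82 on the subdiagonal and zeros elsewhere, so its characteristic polynomial is lambda^9 and every eigenvalue is 0: sigma(N) = {0}. For the operator norm, N e_i = 82e_{i+1} for i = 1, ..., 8 and N e_9 = 0, so the singular values of N are 82 (with multiplicity 8) and 0; hence ||N|| = 82. The spectral radius r(N) = max|lambda| = 0. Note ||N|| > r(N) — characteristic of non-normal nilpotent operators. Indeed N^9 = 0.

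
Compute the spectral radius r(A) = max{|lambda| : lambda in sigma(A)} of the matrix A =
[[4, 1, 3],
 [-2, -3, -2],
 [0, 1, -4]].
r(A) ≈ 3.5931

The eigenvalues of A are the roots of its characteristic polynomial. With M = A (coefficients from the trace, the sum of principal 2x2 minors, and det A):
  p(λ) = det(λ I - M) = λ^3 + 3λ^2 - 12λ - 42.
No integer candidate from the rational root theorem (±divisors of 42) is a root, so the roots are irrational. The cubic discriminant is Δ = -7668 < 0, so there is one real root and a complex-conjugate pair. p(3) = -24 and p(4) = 22 have opposite signs, so a root lies in (3, 4); Newton's method refines it to λ ≈ 3.5931. Dividing out (λ - (3.5931)) leaves approximately λ^2 + 6.5931λ + 11.6892. For λ^2 + 6.5931λ + 11.6892 the discriminant is -3.2885. It is negative, so the remaining roots are the complex-conjugate pair λ ≈ -3.2965 ± 0.9067i. Their product equals the constant term, so |λ|^2 ≈ 11.6892 and |λ| ≈ 3.4189.
Thus the eigenvalues (to 4 decimals) are 3.5931 (modulus 3.5931); -3.2965 ± 0.9067i (modulus 3.4189). The spectral radius is the largest modulus: r(A) ≈ 3.5931. (Cross-check: r(A) ≤ ||A||_2 ≈ 6.649; equality holds whenever A is normal, though it can also hold for some non-normal A.)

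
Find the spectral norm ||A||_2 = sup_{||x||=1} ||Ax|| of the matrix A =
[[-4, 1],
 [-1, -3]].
||A||_2 = sqrt((27 + sqrt(53))/2) ≈ 4.1401 (= sqrt(largest eigenvalue of A^T A))

||A||_2 = sigma_max(A) = sqrt(lambda_max(A^T A)). Form the symmetric matrix M = A^T A =
[[17, -1],
 [-1, 10]].
Its characteristic polynomial (trace, determinant of M give the coefficients) is
  p(λ) = det(λ I - M) = λ^2 - 27λ + 169.
For λ^2 - 27λ + 169 the discriminant is 53. It is nonnegative but not a perfect square, so the roots are real and irrational: λ = (27 ± sqrt(53))/2 ≈ 17.1401, 9.8599.
So the eigenvalues of A^T A are ≈ 9.8599, 17.1401 (all ≥ 0, as they must be for A^T A). The largest is λ_max = (27 + sqrt(53))/2 ≈ 17.1401, hence ||A||_2 = sqrt(λ_max) = sqrt((27 + sqrt(53))/2) ≈ 4.1401.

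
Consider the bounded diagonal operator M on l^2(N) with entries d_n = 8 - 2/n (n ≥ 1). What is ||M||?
||M|| = 8

For a diagonal operator on l^2 with entries d_n, ||M|| = sup_n |d_n|. Here d_1 = 6, d_2 = 7, ..., and d_n = 8 - 2/n increases monotonically toward 8. All terms lie in [6, 8), so |d_n| = d_n and the supremum is the limit 8, which is not attained by any individual d_n. Hence ||M|| = 8.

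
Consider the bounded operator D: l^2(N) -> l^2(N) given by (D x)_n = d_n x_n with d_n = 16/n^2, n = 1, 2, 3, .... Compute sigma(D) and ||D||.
sigma(D) = {16/n^2 : n ≥ 1} ∪ {0}; ||D|| = 16

A bounded diagonal operator on l^2 with diagonal entries d_n has spectrum equal to the closure of {d_n : n ≥ 1}: every d_n is an eigenvalue (with eigenvector e_n), so {d_n} ⊂ sigma(D); the spectrum is closed, so its closure is too; and for lambda not in the closure, (D - lambda I) has bounded inverse (the diagonal entries 1/(d_n - lambda) are bounded). For our sequence d_n = 16/n^2, n = 1, 2, 3, ...:
  - {d_n} = {16/n^2 : n ≥ 1}; the only limit point is 0
  - closure = {16/n^2 : n ≥ 1} ∪ {0}
For the norm: a diagonal operator has ||D|| = sup_n |d_n|. Here d_n = 16/n^2 is positive and decreasing, so sup_n |d_n| = d_1 = 16. So ||D|| = 16.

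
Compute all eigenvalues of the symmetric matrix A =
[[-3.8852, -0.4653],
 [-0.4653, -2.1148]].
sigma(A) ≈ {-4, -2}

A is real symmetric, so its spectrum consists of real eigenvalues. Expanding the characteristic polynomial of the displayed matrix gives
  det(λ I - A) = p(λ) = λ^2 + (6)λ + (8).
Solving p(λ) = 0 yields eigenvalues ≈ -4, -2. (A is shown rounded to 4 decimals, so these recover the underlying integer eigenvalues to within that precision.)
Verification: the trace of A = -6 equals the sum of eigenvalues -6, and det(A) ≈ 7.9999 matches the eigenvalue product 8.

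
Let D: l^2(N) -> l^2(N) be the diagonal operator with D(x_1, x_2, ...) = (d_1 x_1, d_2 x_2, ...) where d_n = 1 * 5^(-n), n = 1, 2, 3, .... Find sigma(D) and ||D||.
sigma(D) = {1 * 5^(-n) : n ≥ 1} ∪ {0}; ||D|| = 1/5

A bounded diagonal operator on l^2 with diagonal entries d_n has spectrum equal to the closure of {d_n : n ≥ 1}: every d_n is an eigenvalue (with eigenvector e_n), so {d_n} ⊂ sigma(D); the spectrum is closed, so its closure is too; and for lambda not in the closure, (D - lambda I) has bounded inverse (the diagonal entries 1/(d_n - lambda) are bounded). For our sequence d_n = 1 * 5^(-n), n = 1, 2, 3, ...:
  - {d_n} = {1 * 5^(-n) : n ≥ 1}; the only limit point is 0
  - closure = {1 * 5^(-n) : n ≥ 1} ∪ {0}
For the norm: a diagonal operator has ||D|| = sup_n |d_n|. Here d_n = 1 * 5^(-n) is positive and decreasing, so sup_n |d_n| = d_1 = 1/5. So ||D|| = 1/5.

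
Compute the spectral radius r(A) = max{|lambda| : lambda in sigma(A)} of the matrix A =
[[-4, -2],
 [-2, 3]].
r(A) = (1 + sqrt(65))/2 ≈ 4.5311

The eigenvalues of A are the roots of its characteristic polynomial. With M = A (coefficients from the trace and determinant):
  p(λ) = det(λ I - M) = λ^2 + λ - 16.
For λ^2 + λ - 16 the discriminant is 65. It is nonnegative but not a perfect square, so the roots are real and irrational: λ = (-1 ± sqrt(65))/2 ≈ 3.5311, -4.5311.
Thus the eigenvalues (to 4 decimals) are 3.5311 (modulus 3.5311); -4.5311 (modulus 4.5311). The spectral radius is the largest modulus: r(A) = (1 + sqrt(65))/2 ≈ 4.5311. (Cross-check: r(A) ≤ ||A||_2 ≈ 4.5311; equality holds whenever A is normal, though it can also hold for some non-normal A.)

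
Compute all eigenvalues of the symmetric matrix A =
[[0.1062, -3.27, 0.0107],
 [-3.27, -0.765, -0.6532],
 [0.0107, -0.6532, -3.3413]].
sigma(A) ≈ {-4, -3, 3}

A is real symmetric, so its spectrum consists of real eigenvalues. Expanding the characteristic polynomial of the displayed matrix gives
  det(λ I - A) = p(λ) = λ^3 + (4)λ^2 + (-9)λ + (-36).
Solving p(λ) = 0 yields eigenvalues ≈ -4, -3, 3. (A is shown rounded to 4 decimals, so these recover the underlying integer eigenvalues to within that precision.)
Verification: the trace of A = -4 equals the sum of eigenvalues -4, and det(A) ≈ 36.0001 matches the eigenvalue product 36.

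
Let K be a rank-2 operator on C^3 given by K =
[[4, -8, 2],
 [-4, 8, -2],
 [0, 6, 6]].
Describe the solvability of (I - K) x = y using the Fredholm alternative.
(I - K) is invertible (det(I - K) = 67 ≠ 0), so for every y in C^3 the equation (I - K) x = y has a unique solution.

K has rank 2 and factors as K = U V^T = u1 v1^T + u2 v2^T with u1 = (-2, 2, 0), v1 = (-2, 2, -3), u2 = (2, -2, -3), v2 = (0, -2, -2) (multiplying out reproduces the displayed K). The nonzero eigenvalues of U V^T coincide with those of the 2 x 2 matrix G = V^T U = [[v1·u1, v1·u2], [v2·u1, v2·u2]] = [[8, 1], [-4, 10]], and by the Sylvester determinant identity det(I_3 - U V^T) = det(I_2 - V^T U) = det([[-7, -1], [4, -9]]) = (-7)(-9) - (-1)(4) = 67. (Direct check: I - K =
[[-3, 8, -2],
 [4, -7, 2],
 [0, -6, -5]]
has determinant 67.) The finite-dimensional Fredholm alternative says: either (I - K) is invertible, or ker(I - K) ≠ {0} and then range(I - K) = ker((I - K)^*)^⊥, with dim ker(I - K) = dim ker((I - K)^*). Since det(I - K) ≠ 0, 1 is not an eigenvalue of K and ker(I - K) = {0}, so we are in the first case: for every y there is a unique x = (I - K)^(-1) y. (Explicitly, by the Woodbury identity, (I - U V^T)^(-1) = I + U (I_2 - G)^(-1) V^T.)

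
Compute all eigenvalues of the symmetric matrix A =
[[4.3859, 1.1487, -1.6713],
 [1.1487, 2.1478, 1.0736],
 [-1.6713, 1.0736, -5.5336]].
sigma(A) ≈ {-6, 2, 5}

A is real symmetric, so its spectrum consists of real eigenvalues. Expanding the characteristic polynomial of the displayed matrix gives
  det(λ I - A) = p(λ) = λ^3 + (-1)λ^2 + (-32)λ + (60.0019).
Solving p(λ) = 0 yields eigenvalues ≈ -6, 2, 5. (A is shown rounded to 4 decimals, so these recover the underlying integer eigenvalues to within that precision.)
Verification: the trace of A = 1 equals the sum of eigenvalues 1, and det(A) ≈ -60.0019 matches the eigenvalue product -60.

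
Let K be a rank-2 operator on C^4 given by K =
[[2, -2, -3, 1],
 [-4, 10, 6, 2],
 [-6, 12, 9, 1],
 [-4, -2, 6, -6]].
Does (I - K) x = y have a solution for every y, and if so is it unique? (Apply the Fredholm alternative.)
(I - K) is invertible (det(I - K) = -108 ≠ 0), so for every y in C^4 the equation (I - K) x = y has a unique solution.

K has rank 2 and factors as K = U V^T = u1 v1^T + u2 v2^T with u1 = (1, -2, -3, -2), v1 = (2, -2, -3, 1), u2 = (0, -2, -2, 2), v2 = (0, -3, 0, -2) (multiplying out reproduces the displayed K). The nonzero eigenvalues of U V^T coincide with those of the 2 x 2 matrix G = V^T U = [[v1·u1, v1·u2], [v2·u1, v2·u2]] = [[13, 12], [10, 2]], and by the Sylvester determinant identity det(I_4 - U V^T) = det(I_2 - V^T U) = det([[-12, -12], [-10, -1]]) = (-12)(-1) - (-12)(-10) = -108. (Direct check: I - K =
[[-1, 2, 3, -1],
 [4, -9, -6, -2],
 [6, -12, -8, -1],
 [4, 2, -6, 7]]
has determinant -108.) The finite-dimensional Fredholm alternative says: either (I - K) is invertible, or ker(I - K) ≠ {0} and then range(I - K) = ker((I - K)^*)^⊥, with dim ker(I - K) = dim ker((I - K)^*). Since det(I - K) ≠ 0, 1 is not an eigenvalue of K and ker(I - K) = {0}, so we are in the first case: for every y there is a unique x = (I - K)^(-1) y. (Explicitly, by the Woodbury identity, (I - U V^T)^(-1) = I + U (I_2 - G)^(-1) V^T.)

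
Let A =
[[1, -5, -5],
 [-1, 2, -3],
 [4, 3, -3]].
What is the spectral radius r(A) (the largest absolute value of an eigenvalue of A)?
r(A) ≈ 5.7553

The eigenvalues of A are the roots of its characteristic polynomial. With M = A (coefficients from the trace, the sum of principal 2x2 minors, and det A):
  p(λ) = det(λ I - M) = λ^3 + 17λ - 133.
No integer candidate from the rational root theorem (±divisors of 133) is a root, so the roots are irrational. The cubic discriminant is Δ = -497255 < 0, so there is one real root and a complex-conjugate pair. p(4) = -1 and p(5) = 77 have opposite signs, so a root lies in (4, 5); Newton's method refines it to λ ≈ 4.0153. Dividing out (λ - (4.0153)) leaves approximately λ^2 + 4.0153λ + 33.123. For λ^2 + 4.0153λ + 33.123 the discriminant is -116.3689. It is negative, so the remaining roots are the complex-conjugate pair λ ≈ -2.0077 ± 5.3937i. Their product equals the constant term, so |λ|^2 ≈ 33.123 and |λ| ≈ 5.7553.
Thus the eigenvalues (to 4 decimals) are 4.0153 (modulus 4.0153); -2.0077 ± 5.3937i (modulus 5.7553). The spectral radius is the largest modulus: r(A) ≈ 5.7553. (Cross-check: r(A) ≤ ||A||_2 ≈ 7.284; equality holds whenever A is normal, though it can also hold for some non-normal A.)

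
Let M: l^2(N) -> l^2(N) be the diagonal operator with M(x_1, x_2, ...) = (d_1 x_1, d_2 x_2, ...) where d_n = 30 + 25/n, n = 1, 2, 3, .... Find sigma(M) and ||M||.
sigma(M) = {30 + 25/n : n ≥ 1} ∪ {30}; ||M|| = 55

A bounded diagonal operator on l^2 with diagonal entries d_n has spectrum equal to the closure of {d_n : n ≥ 1}: every d_n is an eigenvalue (with eigenvector e_n), so {d_n} ⊂ sigma(M); the spectrum is closed, so its closure is too; and for lambda not in the closure, (M - lambda I) has bounded inverse (the diagonal entries 1/(d_n - lambda) are bounded). For our sequence d_n = 30 + 25/n, n = 1, 2, 3, ...:
  - {d_n} = {30 + 25/n : n ≥ 1}; the only limit point is 30
  - closure = {30 + 25/n : n ≥ 1} ∪ {30}
For the norm: a diagonal operator has ||M|| = sup_n |d_n|. Here d_n = 30 + 25/n is positive and decreasing, so sup_n |d_n| = d_1 = 30 + 25 = 55. So ||M|| = 55.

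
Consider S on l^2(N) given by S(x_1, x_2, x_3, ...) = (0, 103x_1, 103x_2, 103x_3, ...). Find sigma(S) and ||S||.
sigma(S) = closed disk {z in C : |z| ≤ 103}; ||S|| = 103

Note S = 103·U where U is the unit right shift (U x)_k = x_{k-1} (with x_0 := 0); so ||S|| = 103||U|| and sigma(S) = 103·sigma(U). ||S x||^2 = sum_{k≥1} |103x_k|^2 = 10609||x||^2, so ||S|| = 103 and sigma(S) ⊂ {|z| ≤ 103}. For any |lambda| < 103, the equation (S - lambda I) x = 0 forces x_1 = 0, then 103x_k = lambda x_{k+1} ⇒ x = 0, so S has no eigenvalues. But (S - lambda I) is not surjective for |lambda| < 103: solving (S - lambda I) x = e_1 would require x_n proportional to (lambda/103)^(-n), which is not in l^2. So every |lambda| < 103 lies in the residual spectrum. The boundary |lambda| = 103 is in the approximate point spectrum (the spectrum is closed). Hence sigma(S) is the closed disk of radius 103.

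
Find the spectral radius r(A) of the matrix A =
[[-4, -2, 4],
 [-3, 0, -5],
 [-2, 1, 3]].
r(A) ≈ 4.915

The eigenvalues of A are the roots of its characteristic polynomial. With M = A (coefficients from the trace, the sum of principal 2x2 minors, and det A):
  p(λ) = det(λ I - M) = λ^3 + λ^2 - 5λ + 70.
No integer candidate from the rational root theorem (±divisors of 70) is a root, so the roots are irrational. The cubic discriminant is Δ = -138355 < 0, so there is one real root and a complex-conjugate pair. p(-5) = -5 and p(-4) = 42 have opposite signs, so a root lies in (-5, -4); Newton's method refines it to λ ≈ -4.915. Dividing out (λ - (-4.915)) leaves approximately λ^2 - 3.915λ + 14.2421. For λ^2 - 3.915λ + 14.2421 the discriminant is -41.6414. It is negative, so the remaining roots are the complex-conjugate pair λ ≈ 1.9575 ± 3.2265i. Their product equals the constant term, so |λ|^2 ≈ 14.2421 and |λ| ≈ 3.7739.
Thus the eigenvalues (to 4 decimals) are -4.915 (modulus 4.915); 1.9575 ± 3.2265i (modulus 3.7739). The spectral radius is the largest modulus: r(A) ≈ 4.915. (Cross-check: r(A) ≤ ||A||_2 ≈ 7.2814; equality holds whenever A is normal, though it can also hold for some non-normal A.)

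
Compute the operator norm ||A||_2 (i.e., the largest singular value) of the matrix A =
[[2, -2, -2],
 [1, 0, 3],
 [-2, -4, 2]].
||A||_2 ≈ 5.0148 (= sqrt(largest eigenvalue of A^T A))

||A||_2 = sigma_max(A) = sqrt(lambda_max(A^T A)). Form the symmetric matrix M = A^T A =
[[9, 4, -5],
 [4, 20, -4],
 [-5, -4, 17]].
Its characteristic polynomial (trace, sum of principal 2x2 minors, determinant of M give the coefficients) is
  p(λ) = det(λ I - M) = λ^3 - 46λ^2 + 616λ - 2304.
No integer candidate from the rational root theorem (±divisors of 2304) is a root, so the roots are irrational. The cubic discriminant is Δ = 2724096 > 0, so there are three distinct real roots. p(6) = -48 and p(7) = 97 have opposite signs, so a root lies in (6, 7); Newton's method refines it to λ ≈ 6.2929. p(14) = 48 and p(15) = -39 have opposite signs, so a root lies in (14, 15); Newton's method refines it to λ ≈ 14.5586. p(25) = -29 and p(26) = 192 have opposite signs, so a root lies in (25, 26); Newton's method refines it to λ ≈ 25.1485. Check (Vieta): the three roots sum to 46, matching tr M = 46.
So the eigenvalues of A^T A are ≈ 6.2929, 14.5586, 25.1485 (all ≥ 0, as they must be for A^T A). The largest is λ_max ≈ 25.1485, hence ||A||_2 = sqrt(λ_max) ≈ 5.0148.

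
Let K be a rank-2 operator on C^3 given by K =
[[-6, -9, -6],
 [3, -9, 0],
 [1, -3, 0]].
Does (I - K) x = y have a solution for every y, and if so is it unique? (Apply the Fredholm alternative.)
(I - K) is invertible (det(I - K) = 103 ≠ 0), so for every y in C^3 the equation (I - K) x = y has a unique solution.

K has rank 2 and factors as K = U V^T = u1 v1^T + u2 v2^T with u1 = (-3, 0, 0), v1 = (3, 0, 2), u2 = (3, 3, 1), v2 = (1, -3, 0) (multiplying out reproduces the displayed K). The nonzero eigenvalues of U V^T coincide with those of the 2 x 2 matrix G = V^T U = [[v1·u1, v1·u2], [v2·u1, v2·u2]] = [[-9, 11], [-3, -6]], and by the Sylvester determinant identity det(I_3 - U V^T) = det(I_2 - V^T U) = det([[10, -11], [3, 7]]) = (10)(7) - (-11)(3) = 103. (Direct check: I - K =
[[7, 9, 6],
 [-3, 10, 0],
 [-1, 3, 1]]
has determinant 103.) The finite-dimensional Fredholm alternative says: either (I - K) is invertible, or ker(I - K) ≠ {0} and then range(I - K) = ker((I - K)^*)^⊥, with dim ker(I - K) = dim ker((I - K)^*). Since det(I - K) ≠ 0, 1 is not an eigenvalue of K and ker(I - K) = {0}, so we are in the first case: for every y there is a unique x = (I - K)^(-1) y. (Explicitly, by the Woodbury identity, (I - U V^T)^(-1) = I + U (I_2 - G)^(-1) V^T.)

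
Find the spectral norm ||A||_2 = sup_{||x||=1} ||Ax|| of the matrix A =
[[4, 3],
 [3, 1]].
||A||_2 = sqrt((35 + sqrt(1125))/2) ≈ 5.8541 (= sqrt(largest eigenvalue of A^T A))

||A||_2 = sigma_max(A) = sqrt(lambda_max(A^T A)). Form the symmetric matrix M = A^T A =
[[25, 15],
 [15, 10]].
Its characteristic polynomial (trace, determinant of M give the coefficients) is
  p(λ) = det(λ I - M) = λ^2 - 35λ + 25.
For λ^2 - 35λ + 25 the discriminant is 1125. It is nonnegative but not a perfect square, so the roots are real and irrational: λ = (35 ± sqrt(1125))/2 ≈ 34.2705, 0.7295.
So the eigenvalues of A^T A are ≈ 0.7295, 34.2705 (all ≥ 0, as they must be for A^T A). The largest is λ_max = (35 + sqrt(1125))/2 ≈ 34.2705, hence ||A||_2 = sqrt(λ_max) = sqrt((35 + sqrt(1125))/2) ≈ 5.8541.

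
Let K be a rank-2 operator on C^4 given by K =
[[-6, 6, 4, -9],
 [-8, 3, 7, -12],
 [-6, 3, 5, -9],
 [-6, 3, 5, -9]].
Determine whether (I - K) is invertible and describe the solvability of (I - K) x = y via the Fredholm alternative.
(I - K) is invertible (det(I - K) = 35 ≠ 0), so for every y in C^4 the equation (I - K) x = y has a unique solution.

K has rank 2 and factors as K = U V^T = u1 v1^T + u2 v2^T with u1 = (-1, -3, -2, -2), v1 = (2, 0, -2, 3), u2 = (2, 1, 1, 1), v2 = (-2, 3, 1, -3) (multiplying out reproduces the displayed K). The nonzero eigenvalues of U V^T coincide with those of the 2 x 2 matrix G = V^T U = [[v1·u1, v1·u2], [v2·u1, v2·u2]] = [[-4, 5], [-3, -3]], and by the Sylvester determinant identity det(I_4 - U V^T) = det(I_2 - V^T U) = det([[5, -5], [3, 4]]) = (5)(4) - (-5)(3) = 35. (Direct check: I - K =
[[7, -6, -4, 9],
 [8, -2, -7, 12],
 [6, -3, -4, 9],
 [6, -3, -5, 10]]
has determinant 35.) The finite-dimensional Fredholm alternative says: either (I - K) is invertible, or ker(I - K) ≠ {0} and then range(I - K) = ker((I - K)^*)^⊥, with dim ker(I - K) = dim ker((I - K)^*). Since det(I - K) ≠ 0, 1 is not an eigenvalue of K and ker(I - K) = {0}, so we are in the first case: for every y there is a unique x = (I - K)^(-1) y. (Explicitly, by the Woodbury identity, (I - U V^T)^(-1) = I + U (I_2 - G)^(-1) V^T.)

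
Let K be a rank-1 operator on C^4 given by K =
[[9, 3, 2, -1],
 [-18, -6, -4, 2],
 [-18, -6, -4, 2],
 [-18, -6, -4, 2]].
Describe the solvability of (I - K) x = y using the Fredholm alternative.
(I - K) is singular (det(I - K) = 0, i.e. 1 ∈ sigma(K)). (I - K) x = y is solvable iff y ⊥ ker((I - K)^*) = span{(9, 3, 2, -1)}, i.e. iff 9y_1 + 3y_2 + 2y_3 - y_4 = 0. When solvable, the solutions are x = y + c·(1, -2, -2, -2), c arbitrary (ker(I - K) = span{(1, -2, -2, -2)}, dimension 1).

K has rank 1, so it is an outer product K = u v^T: every row of K is a multiple of one row vector. Reading off the entries, u = (1, -2, -2, -2) and v = (9, 3, 2, -1) (row i of K equals u_i·v^T). A rank-one matrix u v^T satisfies K u = u (v·u) and kills the (3)-dimensional subspace v^⊥, so its characteristic polynomial is lambda^3 (lambda - v·u) with v·u = tr K = 1. Hence the eigenvalues of I - K are 1 (multiplicity 3) and 1 - (1) = 0, so det(I - K) = 0. (Direct check: I - K =
[[-8, -3, -2, 1],
 [18, 7, 4, -2],
 [18, 6, 5, -2],
 [18, 6, 4, -1]]
has determinant 0.) So 1 is an eigenvalue of K and (I - K) is not invertible. The finite-dimensional Fredholm alternative says: either (I - K) is invertible, or ker(I - K) ≠ {0} and then range(I - K) = ker((I - K)^*)^⊥, with dim ker(I - K) = dim ker((I - K)^*). We are in the second case, so we need both kernels. Kernel of I - K: (I - K) u = u - u (v·u) = u - u = 0, so ker(I - K) = span{u} = span{(1, -2, -2, -2)} (it is exactly 1-dimensional because rank(I - K) = 3). Kernel of the adjoint: K is real, so (I - K)^* = I - K^T = I - v u^T, and (I - v u^T) v = v - v (u·v) = 0; hence ker((I - K)^*) = span{v} = span{(9, 3, 2, -1)}. Therefore (I - K) x = y is solvable iff <y, v> = 0, i.e. iff 9y_1 + 3y_2 + 2y_3 - y_4 = 0. When this holds, K y = u (v·y) = 0, so (I - K) y = y and x = y is a particular solution; the full solution set is the line x = y + c·u = y + c·(1, -2, -2, -2), c ∈ C.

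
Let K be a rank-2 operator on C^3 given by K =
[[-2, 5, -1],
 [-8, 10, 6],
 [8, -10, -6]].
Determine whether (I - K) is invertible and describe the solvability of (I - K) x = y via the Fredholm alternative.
(I - K) is invertible (det(I - K) = 39 ≠ 0), so for every y in C^3 the equation (I - K) x = y has a unique solution.

K has rank 2 and factors as K = U V^T = u1 v1^T + u2 v2^T with u1 = (-2, 2, -2), v1 = (-2, 2, 2), u2 = (-3, -2, 2), v2 = (2, -3, -1) (multiplying out reproduces the displayed K). The nonzero eigenvalues of U V^T coincide with those of the 2 x 2 matrix G = V^T U = [[v1·u1, v1·u2], [v2·u1, v2·u2]] = [[4, 6], [-8, -2]], and by the Sylvester determinant identity det(I_3 - U V^T) = det(I_2 - V^T U) = det([[-3, -6], [8, 3]]) = (-3)(3) - (-6)(8) = 39. (Direct check: I - K =
[[3, -5, 1],
 [8, -9, -6],
 [-8, 10, 7]]
has determinant 39.) The finite-dimensional Fredholm alternative says: either (I - K) is invertible, or ker(I - K) ≠ {0} and then range(I - K) = ker((I - K)^*)^⊥, with dim ker(I - K) = dim ker((I - K)^*). Since det(I - K) ≠ 0, 1 is not an eigenvalue of K and ker(I - K) = {0}, so we are in the first case: for every y there is a unique x = (I - K)^(-1) y. (Explicitly, by the Woodbury identity, (I - U V^T)^(-1) = I + U (I_2 - G)^(-1) V^T.)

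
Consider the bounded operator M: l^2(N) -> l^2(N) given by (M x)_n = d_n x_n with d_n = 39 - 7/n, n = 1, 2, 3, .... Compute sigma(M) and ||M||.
sigma(M) = {39 - 7/n : n ≥ 1} ∪ {39}; ||M|| = 39

A bounded diagonal operator on l^2 with diagonal entries d_n has spectrum equal to the closure of {d_n : n ≥ 1}: every d_n is an eigenvalue (with eigenvector e_n), so {d_n} ⊂ sigma(M); the spectrum is closed, so its closure is too; and for lambda not in the closure, (M - lambda I) has bounded inverse (the diagonal entries 1/(d_n - lambda) are bounded). For our sequence d_n = 39 - 7/n, n = 1, 2, 3, ...:
  - {d_n} = {39 - 7/n : n ≥ 1}; the only limit point is 39
  - closure = {39 - 7/n : n ≥ 1} ∪ {39}
For the norm: a diagonal operator has ||M|| = sup_n |d_n|. Here d_n = 39 - 7/n increases monotonically from d_1 = 32 toward 39, with all terms in [32, 39); so sup_n |d_n| = 39 (the supremum is the limit, not attained). So ||M|| = 39.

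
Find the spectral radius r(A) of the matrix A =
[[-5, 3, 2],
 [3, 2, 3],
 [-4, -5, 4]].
r(A) ≈ 5.9731

The eigenvalues of A are the roots of its characteristic polynomial. With M = A (coefficients from the trace, the sum of principal 2x2 minors, and det A):
  p(λ) = det(λ I - M) = λ^3 - λ^2 - 8λ + 201.
No integer candidate from the rational root theorem (±divisors of 201) is a root, so the roots are irrational. The cubic discriminant is Δ = -1058967 < 0, so there is one real root and a complex-conjugate pair. p(-6) = -3 and p(-5) = 91 have opposite signs, so a root lies in (-6, -5); Newton's method refines it to λ ≈ -5.9731. Dividing out (λ - (-5.9731)) leaves approximately λ^2 - 6.9731λ + 33.6509. For λ^2 - 6.9731λ + 33.6509 the discriminant is -85.9797. It is negative, so the remaining roots are the complex-conjugate pair λ ≈ 3.4865 ± 4.6363i. Their product equals the constant term, so |λ|^2 ≈ 33.6509 and |λ| ≈ 5.8009.
Thus the eigenvalues (to 4 decimals) are -5.9731 (modulus 5.9731); 3.4865 ± 4.6363i (modulus 5.8009). The spectral radius is the largest modulus: r(A) ≈ 5.9731. (Cross-check: r(A) ≤ ||A||_2 ≈ 8.1244; equality holds whenever A is normal, though it can also hold for some non-normal A.)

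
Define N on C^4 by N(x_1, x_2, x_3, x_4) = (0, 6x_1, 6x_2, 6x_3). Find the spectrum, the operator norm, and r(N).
sigma(N) = {0}; ||N|| = 6; r(N) = 0. (N is nilpotent with N^4 = 0.)

On C^4, N is a strictly lower-triangular matrix with 6 on the subdiagonal and zeros elsewhere, so its characteristic polynomial is lambda^4 and every eigenvalue is 0: sigma(N) = {0}. For the operator norm, N e_i = 6e_{i+1} for i = 1, ..., 3 and N e_4 = 0, so the singular values of N are 6 (with multiplicity 3) and 0; hence ||N|| = 6. The spectral radius r(N) = max|lambda| = 0. Note ||N|| > r(N) — characteristic of non-normal nilpotent operators. Indeed N^4 = 0.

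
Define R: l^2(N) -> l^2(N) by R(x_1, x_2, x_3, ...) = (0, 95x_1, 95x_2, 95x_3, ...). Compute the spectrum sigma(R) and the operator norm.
sigma(R) = closed disk {z in C : |z| ≤ 95}; ||R|| = 95

Note R = 95·U where U is the unit right shift (U x)_k = x_{k-1} (with x_0 := 0); so ||R|| = 95||U|| and sigma(R) = 95·sigma(U). ||R x||^2 = sum_{k≥1} |95x_k|^2 = 9025||x||^2, so ||R|| = 95 and sigma(R) ⊂ {|z| ≤ 95}. For any |lambda| < 95, the equation (R - lambda I) x = 0 forces x_1 = 0, then 95x_k = lambda x_{k+1} ⇒ x = 0, so R has no eigenvalues. But (R - lambda I) is not surjective for |lambda| < 95: solving (R - lambda I) x = e_1 would require x_n proportional to (lambda/95)^(-n), which is not in l^2. So every |lambda| < 95 lies in the residual spectrum. The boundary |lambda| = 95 is in the approximate point spectrum (the spectrum is closed). Hence sigma(R) is the closed disk of radius 95.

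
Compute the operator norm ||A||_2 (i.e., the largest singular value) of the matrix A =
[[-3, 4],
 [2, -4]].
||A||_2 = sqrt((45 + sqrt(1961))/2) ≈ 6.6814 (= sqrt(largest eigenvalue of A^T A))

||A||_2 = sigma_max(A) = sqrt(lambda_max(A^T A)). Form the symmetric matrix M = A^T A =
[[13, -20],
 [-20, 32]].
Its characteristic polynomial (trace, determinant of M give the coefficients) is
  p(λ) = det(λ I - M) = λ^2 - 45λ + 16.
For λ^2 - 45λ + 16 the discriminant is 1961. It is nonnegative but not a perfect square, so the roots are real and irrational: λ = (45 ± sqrt(1961))/2 ≈ 44.6416, 0.3584.
So the eigenvalues of A^T A are ≈ 0.3584, 44.6416 (all ≥ 0, as they must be for A^T A). The largest is λ_max = (45 + sqrt(1961))/2 ≈ 44.6416, hence ||A||_2 = sqrt(λ_max) = sqrt((45 + sqrt(1961))/2) ≈ 6.6814.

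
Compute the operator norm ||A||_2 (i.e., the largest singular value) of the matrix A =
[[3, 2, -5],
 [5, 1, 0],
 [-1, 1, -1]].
||A||_2 ≈ 7.0744 (= sqrt(largest eigenvalue of A^T A))

||A||_2 = sigma_max(A) = sqrt(lambda_max(A^T A)). Form the symmetric matrix M = A^T A =
[[35, 10, -14],
 [10, 6, -11],
 [-14, -11, 26]].
Its characteristic polynomial (trace, sum of principal 2x2 minors, determinant of M give the coefficients) is
  p(λ) = det(λ I - M) = λ^3 - 67λ^2 + 859λ - 529.
No integer candidate from the rational root theorem (±divisors of 529) is a root, so the roots are irrational. The cubic discriminant is Δ = 681038144 > 0, so there are three distinct real roots. p(0) = -529 and p(1) = 264 have opposite signs, so a root lies in (0, 1); Newton's method refines it to λ ≈ 0.6483. p(16) = 159 and p(17) = -376 have opposite signs, so a root lies in (16, 17); Newton's method refines it to λ ≈ 16.3042. p(50) = -79 and p(51) = 1664 have opposite signs, so a root lies in (50, 51); Newton's method refines it to λ ≈ 50.0475. Check (Vieta): the three roots sum to 67, matching tr M = 67.
So the eigenvalues of A^T A are ≈ 0.6483, 16.3042, 50.0475 (all ≥ 0, as they must be for A^T A). The largest is λ_max ≈ 50.0475, hence ||A||_2 = sqrt(λ_max) ≈ 7.0744.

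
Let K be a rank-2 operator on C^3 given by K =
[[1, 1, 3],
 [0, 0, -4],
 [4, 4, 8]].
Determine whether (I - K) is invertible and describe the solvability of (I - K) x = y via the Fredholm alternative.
(I - K) is invertible (det(I - K) = 4 ≠ 0), so for every y in C^3 the equation (I - K) x = y has a unique solution.

K has rank 2 and factors as K = U V^T = u1 v1^T + u2 v2^T with u1 = (-1, 1, -3), v1 = (-1, -1, -3), u2 = (0, -1, -1), v2 = (-1, -1, 1) (multiplying out reproduces the displayed K). The nonzero eigenvalues of U V^T coincide with those of the 2 x 2 matrix G = V^T U = [[v1·u1, v1·u2], [v2·u1, v2·u2]] = [[9, 4], [-3, 0]], and by the Sylvester determinant identity det(I_3 - U V^T) = det(I_2 - V^T U) = det([[-8, -4], [3, 1]]) = (-8)(1) - (-4)(3) = 4. (Direct check: I - K =
[[0, -1, -3],
 [0, 1, 4],
 [-4, -4, -7]]
has determinant 4.) The finite-dimensional Fredholm alternative says: either (I - K) is invertible, or ker(I - K) ≠ {0} and then range(I - K) = ker((I - K)^*)^⊥, with dim ker(I - K) = dim ker((I - K)^*). Since det(I - K) ≠ 0, 1 is not an eigenvalue of K and ker(I - K) = {0}, so we are in the first case: for every y there is a unique x = (I - K)^(-1) y. (Explicitly, by the Woodbury identity, (I - U V^T)^(-1) = I + U (I_2 - G)^(-1) V^T.)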